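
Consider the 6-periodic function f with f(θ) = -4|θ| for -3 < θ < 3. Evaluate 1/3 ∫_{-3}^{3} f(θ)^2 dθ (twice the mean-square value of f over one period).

1/3 ∫_{-3}^{3} f(θ)^2 dθ = 1/3 · (288) = 96.

96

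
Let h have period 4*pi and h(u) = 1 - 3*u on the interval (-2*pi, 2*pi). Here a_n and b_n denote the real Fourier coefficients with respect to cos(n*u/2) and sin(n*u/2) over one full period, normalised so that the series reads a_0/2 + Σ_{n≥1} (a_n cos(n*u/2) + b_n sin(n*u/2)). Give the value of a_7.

a_7 = (1/(2*pi)) ∫_{-2*pi}^{2*pi} h(u) cos(7*u/2) du.
Integrating by parts (boundary term plus one more integral), an antiderivative of (1 - 3*u) cos(7*u/2) is -6*u*sin(7*u/2)/7 + 2*sin(7*u/2)/7 - 12*cos(7*u/2)/49; evaluating from -2*pi to 2*pi: ∫_{-2*pi}^{2*pi} (1 - 3*u) cos(7*u/2) du = (12/49) - (12/49) = 0.
Hence a_7 = (1/(2*pi))·(0) = 0.

0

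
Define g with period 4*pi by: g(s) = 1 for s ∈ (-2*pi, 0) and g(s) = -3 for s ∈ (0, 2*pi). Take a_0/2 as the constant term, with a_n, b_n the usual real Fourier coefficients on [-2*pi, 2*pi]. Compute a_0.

a_0 = (1/(2*pi)) ∫_{-2*pi}^{2*pi} g(s) ds = (1/(2*pi)) · (-4*pi) = -2.

-2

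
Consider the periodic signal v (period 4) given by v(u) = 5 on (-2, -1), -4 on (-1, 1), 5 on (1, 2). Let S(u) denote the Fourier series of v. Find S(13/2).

u = 13/2 differs from u = -3/2 by 2 full period(s), and the series is 4-periodic.
v is continuous at u = -3/2 with value 5, so the series converges to 5 there.

5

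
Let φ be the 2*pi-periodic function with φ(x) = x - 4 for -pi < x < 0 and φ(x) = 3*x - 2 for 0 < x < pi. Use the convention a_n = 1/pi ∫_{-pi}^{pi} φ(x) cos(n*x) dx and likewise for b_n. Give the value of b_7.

b_7 = 1/pi ∫_{-pi}^{pi} φ(x) sin(7*x) dx.
Split the integral at the breakpoints.
Integrating by parts (boundary term plus one more integral), an antiderivative of (x - 4) sin(7*x) is -x*cos(7*x)/7 + sin(7*x)/49 + 4*cos(7*x)/7; evaluating from -pi to 0: ∫_{-pi}^{0} (x - 4) sin(7*x) dx = (4/7) - (-4/7 - pi/7) = pi/7 + 8/7.
Integrating by parts (boundary term plus one more integral), an antiderivative of (3*x - 2) sin(7*x) is -3*x*cos(7*x)/7 + 3*sin(7*x)/49 + 2*cos(7*x)/7; evaluating from 0 to pi: ∫_{0}^{pi} (3*x - 2) sin(7*x) dx = (-2/7 + 3*pi/7) - (2/7) = -4/7 + 3*pi/7.
Summing the pieces and multiplying by (1/pi) gives b_7 = 4*(1 + pi)/(7*pi).

4*(1 + pi)/(7*pi)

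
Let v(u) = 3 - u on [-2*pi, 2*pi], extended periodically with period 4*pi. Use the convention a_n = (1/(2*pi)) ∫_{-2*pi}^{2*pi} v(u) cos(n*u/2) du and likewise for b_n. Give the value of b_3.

-4/3

b_3 = (1/(2*pi)) ∫_{-2*pi}^{2*pi} v(u) sin(3*u/2) du.
Integrating by parts (boundary term plus one more integral), an antiderivative of (3 - u) sin(3*u/2) is 2*u*cos(3*u/2)/3 - 4*sin(3*u/2)/9 - 2*cos(3*u/2); evaluating from -2*pi to 2*pi: ∫_{-2*pi}^{2*pi} (3 - u) sin(3*u/2) du = (2 - 4*pi/3) - (2 + 4*pi/3) = -8*pi/3.
Hence b_3 = (1/(2*pi))·(-8*pi/3) = -4/3.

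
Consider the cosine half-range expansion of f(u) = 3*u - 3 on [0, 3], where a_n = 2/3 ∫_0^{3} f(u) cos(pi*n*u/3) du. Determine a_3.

-4/pi**2

a_3 = 2/3 ∫_0^{3} (3*u - 3) cos(pi*u) du.
Integrating by parts (boundary term plus one more integral), an antiderivative of (3*u - 3) cos(pi*u) is 3*u*sin(pi*u)/pi - 3*sin(pi*u)/pi + 3*cos(pi*u)/pi**2; evaluating from 0 to 3: ∫_{0}^{3} (3*u - 3) cos(pi*u) du = (-3/pi**2) - (3/pi**2) = -6/pi**2.
Hence a_3 = (2/3)·(-6/pi**2) = -4/pi**2.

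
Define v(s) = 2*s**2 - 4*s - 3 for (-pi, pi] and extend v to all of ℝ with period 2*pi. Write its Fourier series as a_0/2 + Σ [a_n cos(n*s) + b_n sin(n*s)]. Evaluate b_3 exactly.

b_3 = 1/pi ∫_{-pi}^{pi} v(s) sin(3*s) ds.
Integrating by parts twice (tabular method), an antiderivative of (2*s**2 - 4*s - 3) sin(3*s) is -2*s**2*cos(3*s)/3 + 4*s*sin(3*s)/9 + 4*s*cos(3*s)/3 - 4*sin(3*s)/9 + 31*cos(3*s)/27; evaluating from -pi to pi: ∫_{-pi}^{pi} (2*s**2 - 4*s - 3) sin(3*s) ds = (-4*pi/3 - 31/27 + 2*pi**2/3) - (-31/27 + 4*pi/3 + 2*pi**2/3) = -8*pi/3.
Hence b_3 = (1/pi)·(-8*pi/3) = -8/3.

-8/3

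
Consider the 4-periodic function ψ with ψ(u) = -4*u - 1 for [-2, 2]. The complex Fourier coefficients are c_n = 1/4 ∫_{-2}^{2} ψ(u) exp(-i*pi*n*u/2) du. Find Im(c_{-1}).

Since ψ is real-valued, Im(c_{-1}) = -1/4 ∫_{-2}^{2} ψ(u) sin(-pi*u/2) du = b_{1}/2.
Integrating by parts (boundary term plus one more integral), an antiderivative of (-4*u - 1) sin(-pi*u/2) is -8*u*cos(pi*u/2)/pi + 16*sin(pi*u/2)/pi**2 - 2*cos(pi*u/2)/pi; evaluating from -2 to 2: ∫_{-2}^{2} (-4*u - 1) sin(-pi*u/2) du = (18/pi) - (-14/pi) = 32/pi.
Hence Im(c_{-1}) = (-1/4)·(32/pi) = -8/pi.

-8/pi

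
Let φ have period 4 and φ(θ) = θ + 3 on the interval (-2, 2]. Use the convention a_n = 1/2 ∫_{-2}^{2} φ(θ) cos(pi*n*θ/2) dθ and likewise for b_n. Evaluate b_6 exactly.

-2/(3*pi)

b_6 = 1/2 ∫_{-2}^{2} φ(θ) sin(3*pi*θ) dθ.
Integrating by parts (boundary term plus one more integral), an antiderivative of (θ + 3) sin(3*pi*θ) is -θ*cos(3*pi*θ)/(3*pi) + sin(3*pi*θ)/(9*pi**2) - cos(3*pi*θ)/pi; evaluating from -2 to 2: ∫_{-2}^{2} (θ + 3) sin(3*pi*θ) dθ = (-5/(3*pi)) - (-1/(3*pi)) = -4/(3*pi).
Hence b_6 = (1/2)·(-4/(3*pi)) = -2/(3*pi).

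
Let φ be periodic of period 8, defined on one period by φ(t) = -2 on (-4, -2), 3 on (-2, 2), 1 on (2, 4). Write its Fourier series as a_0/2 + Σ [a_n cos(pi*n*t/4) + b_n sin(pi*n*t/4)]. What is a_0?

a_0 = 1/4 ∫_{-4}^{4} φ(t) dt = 1/4 · (10) = 5/2.

5/2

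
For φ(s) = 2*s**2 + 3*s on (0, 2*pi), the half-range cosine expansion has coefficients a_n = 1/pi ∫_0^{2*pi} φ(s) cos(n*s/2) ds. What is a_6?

a_6 = 1/pi ∫_0^{2*pi} (2*s**2 + 3*s) cos(3*s) ds.
Integrating by parts twice (tabular method), an antiderivative of (2*s**2 + 3*s) cos(3*s) is 2*s**2*sin(3*s)/3 + s*sin(3*s) + 4*s*cos(3*s)/9 - 4*sin(3*s)/27 + cos(3*s)/3; evaluating from 0 to 2*pi: ∫_{0}^{2*pi} (2*s**2 + 3*s) cos(3*s) ds = (1/3 + 8*pi/9) - (1/3) = 8*pi/9.
Hence a_6 = (1/pi)·(8*pi/9) = 8/9.

8/9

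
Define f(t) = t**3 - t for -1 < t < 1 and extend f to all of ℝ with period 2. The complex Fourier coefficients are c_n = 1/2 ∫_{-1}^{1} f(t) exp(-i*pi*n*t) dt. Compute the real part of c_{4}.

Since f is real-valued, Re(c_{4}) = 1/2 ∫_{-1}^{1} f(t) cos(4*pi*t) dt = a_{4}/2.
(f is odd, so the integrand is odd over a symmetric interval and the integral vanishes.)

0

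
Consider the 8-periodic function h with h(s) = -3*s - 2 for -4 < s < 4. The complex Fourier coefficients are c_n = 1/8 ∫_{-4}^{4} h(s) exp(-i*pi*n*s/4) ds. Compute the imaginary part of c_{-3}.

-4/pi

Since h is real-valued, Im(c_{-3}) = -1/8 ∫_{-4}^{4} h(s) sin(-3*pi*s/4) ds = b_{3}/2.
Integrating by parts (boundary term plus one more integral), an antiderivative of (-3*s - 2) sin(-3*pi*s/4) is -4*s*cos(3*pi*s/4)/pi + 16*sin(3*pi*s/4)/(3*pi**2) - 8*cos(3*pi*s/4)/(3*pi); evaluating from -4 to 4: ∫_{-4}^{4} (-3*s - 2) sin(-3*pi*s/4) ds = (56/(3*pi)) - (-40/(3*pi)) = 32/pi.
Hence Im(c_{-3}) = (-1/8)·(32/pi) = -4/pi.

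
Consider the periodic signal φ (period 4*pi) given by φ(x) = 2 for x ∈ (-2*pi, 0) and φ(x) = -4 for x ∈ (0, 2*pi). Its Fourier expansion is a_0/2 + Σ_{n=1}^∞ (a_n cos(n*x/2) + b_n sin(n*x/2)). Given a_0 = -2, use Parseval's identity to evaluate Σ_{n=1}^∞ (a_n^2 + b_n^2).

18

Parseval: a_0^2/2 + Σ_{n≥1} (a_n^2+b_n^2) = (1/(2*pi)) ∫_{-2*pi}^{2*pi} φ(x)^2 dx = 20.
Subtract a_0^2/2 = 2: Σ (a_n^2+b_n^2) = 18.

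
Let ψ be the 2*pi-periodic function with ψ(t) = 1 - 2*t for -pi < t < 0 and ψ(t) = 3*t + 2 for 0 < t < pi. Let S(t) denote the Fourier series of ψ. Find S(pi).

t = pi differs from t = -pi by 1 full period(s), and the series is 2*pi-periodic.
At t = -pi the one-sided limits are ψ(-pi^-) = 2 + 3*pi and ψ(-pi^+) = 1 + 2*pi.
By Dirichlet's theorem the series converges to their average, [(2 + 3*pi) + (1 + 2*pi)]/2 = 3/2 + 5*pi/2.

3/2 + 5*pi/2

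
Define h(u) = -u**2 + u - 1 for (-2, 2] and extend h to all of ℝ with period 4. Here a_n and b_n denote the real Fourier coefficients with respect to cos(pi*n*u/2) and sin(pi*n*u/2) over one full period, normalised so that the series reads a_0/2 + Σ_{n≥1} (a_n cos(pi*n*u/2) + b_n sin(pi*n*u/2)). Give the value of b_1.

b_1 = 1/2 ∫_{-2}^{2} h(u) sin(pi*u/2) du.
Integrating by parts twice (tabular method), an antiderivative of (-u**2 + u - 1) sin(pi*u/2) is 2*u**2*cos(pi*u/2)/pi - 8*u*sin(pi*u/2)/pi**2 - 2*u*cos(pi*u/2)/pi + 4*sin(pi*u/2)/pi**2 - 16*cos(pi*u/2)/pi**3 + 2*cos(pi*u/2)/pi; evaluating from -2 to 2: ∫_{-2}^{2} (-u**2 + u - 1) sin(pi*u/2) du = (-6/pi + 16/pi**3) - (-14/pi + 16/pi**3) = 8/pi.
Hence b_1 = (1/2)·(8/pi) = 4/pi.

4/pi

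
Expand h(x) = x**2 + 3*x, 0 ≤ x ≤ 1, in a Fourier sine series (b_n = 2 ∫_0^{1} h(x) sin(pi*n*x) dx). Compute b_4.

-2/pi

b_4 = 2 ∫_0^{1} (x**2 + 3*x) sin(4*pi*x) dx.
Integrating by parts twice (tabular method), an antiderivative of (x**2 + 3*x) sin(4*pi*x) is -x**2*cos(4*pi*x)/(4*pi) + x*sin(4*pi*x)/(8*pi**2) - 3*x*cos(4*pi*x)/(4*pi) + 3*sin(4*pi*x)/(16*pi**2) + cos(4*pi*x)/(32*pi**3); evaluating from 0 to 1: ∫_{0}^{1} (x**2 + 3*x) sin(4*pi*x) dx = ((1/32 - pi**2)/pi**3) - (1/(32*pi**3)) = -1/pi.
Hence b_4 = 2·(-1/pi) = -2/pi.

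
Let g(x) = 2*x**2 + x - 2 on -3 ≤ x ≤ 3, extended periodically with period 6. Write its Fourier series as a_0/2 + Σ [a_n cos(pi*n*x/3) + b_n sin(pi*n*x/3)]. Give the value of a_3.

a_3 = 1/3 ∫_{-3}^{3} g(x) cos(pi*x) dx.
Integrating by parts twice (tabular method), an antiderivative of (2*x**2 + x - 2) cos(pi*x) is 2*x**2*sin(pi*x)/pi + x*sin(pi*x)/pi + 4*x*cos(pi*x)/pi**2 - 2*sin(pi*x)/pi - 4*sin(pi*x)/pi**3 + cos(pi*x)/pi**2; evaluating from -3 to 3: ∫_{-3}^{3} (2*x**2 + x - 2) cos(pi*x) dx = (-13/pi**2) - (11/pi**2) = -24/pi**2.
Hence a_3 = (1/3)·(-24/pi**2) = -8/pi**2.

-8/pi**2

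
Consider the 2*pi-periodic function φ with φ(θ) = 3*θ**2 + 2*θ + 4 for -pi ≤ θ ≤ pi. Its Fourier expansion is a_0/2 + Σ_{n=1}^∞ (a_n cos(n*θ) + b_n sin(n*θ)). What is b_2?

b_2 = 1/pi ∫_{-pi}^{pi} φ(θ) sin(2*θ) dθ.
Integrating by parts twice (tabular method), an antiderivative of (3*θ**2 + 2*θ + 4) sin(2*θ) is -3*θ**2*cos(2*θ)/2 + 3*θ*sin(2*θ)/2 - θ*cos(2*θ) + sin(2*θ)/2 - 5*cos(2*θ)/4; evaluating from -pi to pi: ∫_{-pi}^{pi} (3*θ**2 + 2*θ + 4) sin(2*θ) dθ = (-3*pi**2/2 - pi - 5/4) - (-3*pi**2/2 - 5/4 + pi) = -2*pi.
Hence b_2 = (1/pi)·(-2*pi) = -2.

-2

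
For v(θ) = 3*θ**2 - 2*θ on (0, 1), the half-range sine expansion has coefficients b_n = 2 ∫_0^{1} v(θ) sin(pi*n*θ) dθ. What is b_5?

b_5 = 2 ∫_0^{1} (3*θ**2 - 2*θ) sin(5*pi*θ) dθ.
Integrating by parts twice (tabular method), an antiderivative of (3*θ**2 - 2*θ) sin(5*pi*θ) is -3*θ**2*cos(5*pi*θ)/(5*pi) + 6*θ*sin(5*pi*θ)/(25*pi**2) + 2*θ*cos(5*pi*θ)/(5*pi) - 2*sin(5*pi*θ)/(25*pi**2) + 6*cos(5*pi*θ)/(125*pi**3); evaluating from 0 to 1: ∫_{0}^{1} (3*θ**2 - 2*θ) sin(5*pi*θ) dθ = ((-6 + 25*pi**2)/(125*pi**3)) - (6/(125*pi**3)) = (-12 + 25*pi**2)/(125*pi**3).
Hence b_5 = 2·((-12 + 25*pi**2)/(125*pi**3)) = 2*(-12 + 25*pi**2)/(125*pi**3).

2*(-12 + 25*pi**2)/(125*pi**3)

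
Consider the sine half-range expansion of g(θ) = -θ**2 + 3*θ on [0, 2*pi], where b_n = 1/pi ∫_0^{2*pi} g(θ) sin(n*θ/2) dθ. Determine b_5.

b_5 = 1/pi ∫_0^{2*pi} (-θ**2 + 3*θ) sin(5*θ/2) dθ.
Integrating by parts twice (tabular method), an antiderivative of (-θ**2 + 3*θ) sin(5*θ/2) is 2*θ**2*cos(5*θ/2)/5 - 8*θ*sin(5*θ/2)/25 - 6*θ*cos(5*θ/2)/5 + 12*sin(5*θ/2)/25 - 16*cos(5*θ/2)/125; evaluating from 0 to 2*pi: ∫_{0}^{2*pi} (-θ**2 + 3*θ) sin(5*θ/2) dθ = (-8*pi**2/5 + 16/125 + 12*pi/5) - (-16/125) = -8*pi**2/5 + 32/125 + 12*pi/5.
Hence b_5 = (1/pi)·(-8*pi**2/5 + 32/125 + 12*pi/5) = 4*(-50*pi**2 + 8 + 75*pi)/(125*pi).

4*(-50*pi**2 + 8 + 75*pi)/(125*pi)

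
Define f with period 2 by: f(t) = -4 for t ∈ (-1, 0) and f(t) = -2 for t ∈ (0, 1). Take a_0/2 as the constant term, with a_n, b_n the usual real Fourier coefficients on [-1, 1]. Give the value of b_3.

b_3 = ∫_{-1}^{1} f(t) sin(3*pi*t) dt.
Split the integral at the breakpoints.
Directly, an antiderivative of (-4) sin(3*pi*t) is 4*cos(3*pi*t)/(3*pi); evaluating from -1 to 0: ∫_{-1}^{0} (-4) sin(3*pi*t) dt = (4/(3*pi)) - (-4/(3*pi)) = 8/(3*pi).
Directly, an antiderivative of (-2) sin(3*pi*t) is 2*cos(3*pi*t)/(3*pi); evaluating from 0 to 1: ∫_{0}^{1} (-2) sin(3*pi*t) dt = (-2/(3*pi)) - (2/(3*pi)) = -4/(3*pi).
Summing the pieces gives b_3 = 4/(3*pi).

4/(3*pi)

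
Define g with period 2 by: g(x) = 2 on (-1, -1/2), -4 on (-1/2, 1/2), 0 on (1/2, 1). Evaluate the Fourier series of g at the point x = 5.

x = 5 differs from x = 1 by 2 full period(s), and the series is 2-periodic.
At x = 1 the one-sided limits are g(1^-) = 0 and g(1^+) = 2.
By Dirichlet's theorem the series converges to their average, [(0) + (2)]/2 = 1.

1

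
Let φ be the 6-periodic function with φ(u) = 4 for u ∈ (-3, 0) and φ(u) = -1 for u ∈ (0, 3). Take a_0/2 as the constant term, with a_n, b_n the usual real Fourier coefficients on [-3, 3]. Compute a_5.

a_5 = 1/3 ∫_{-3}^{3} φ(u) cos(5*pi*u/3) du.
Split the integral at the breakpoints.
Directly, an antiderivative of (4) cos(5*pi*u/3) is 12*sin(5*pi*u/3)/(5*pi); evaluating from -3 to 0: ∫_{-3}^{0} (4) cos(5*pi*u/3) du = (0) - (0) = 0.
Directly, an antiderivative of (-1) cos(5*pi*u/3) is -3*sin(5*pi*u/3)/(5*pi); evaluating from 0 to 3: ∫_{0}^{3} (-1) cos(5*pi*u/3) du = (0) - (0) = 0.
Summing the pieces and multiplying by (1/3) gives a_5 = 0.

0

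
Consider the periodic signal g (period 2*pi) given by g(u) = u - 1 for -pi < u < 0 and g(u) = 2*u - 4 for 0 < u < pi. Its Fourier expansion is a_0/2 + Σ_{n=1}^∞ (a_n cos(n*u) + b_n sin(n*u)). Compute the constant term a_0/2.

-5/2 + pi/4

a_0 = 1/pi ∫_{-pi}^{pi} g(u) du = 1/pi · (pi*(-10 + pi)/2) = -5 + pi/2.
So the constant term a_0/2 = -5/2 + pi/4.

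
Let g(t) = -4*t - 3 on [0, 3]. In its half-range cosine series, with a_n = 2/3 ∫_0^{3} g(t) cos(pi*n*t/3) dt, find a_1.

48/pi**2

a_1 = 2/3 ∫_0^{3} (-4*t - 3) cos(pi*t/3) dt.
Integrating by parts (boundary term plus one more integral), an antiderivative of (-4*t - 3) cos(pi*t/3) is -12*t*sin(pi*t/3)/pi - 9*sin(pi*t/3)/pi - 36*cos(pi*t/3)/pi**2; evaluating from 0 to 3: ∫_{0}^{3} (-4*t - 3) cos(pi*t/3) dt = (36/pi**2) - (-36/pi**2) = 72/pi**2.
Hence a_1 = (2/3)·(72/pi**2) = 48/pi**2.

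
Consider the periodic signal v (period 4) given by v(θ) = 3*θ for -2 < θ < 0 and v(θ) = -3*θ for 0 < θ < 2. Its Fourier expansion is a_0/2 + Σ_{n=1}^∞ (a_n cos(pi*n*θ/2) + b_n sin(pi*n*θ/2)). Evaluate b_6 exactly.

b_6 = 1/2 ∫_{-2}^{2} v(θ) sin(3*pi*θ) dθ.
v is even and sin(3*pi*θ) is odd, so the integrand is odd over a symmetric interval and the integral vanishes.

0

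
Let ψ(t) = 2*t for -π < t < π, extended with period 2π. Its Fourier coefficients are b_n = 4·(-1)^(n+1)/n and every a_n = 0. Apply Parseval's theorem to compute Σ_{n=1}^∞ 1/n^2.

Parseval: Σ b_n^2 = (1/π) ∫_{-π}^{π} ψ(t)^2 dt = 8*pi**2/3.
Σ b_n^2 = Σ 16/n^2, so Σ 1/n^2 = (8*pi**2/3)/16 = pi**2/6.

pi**2/6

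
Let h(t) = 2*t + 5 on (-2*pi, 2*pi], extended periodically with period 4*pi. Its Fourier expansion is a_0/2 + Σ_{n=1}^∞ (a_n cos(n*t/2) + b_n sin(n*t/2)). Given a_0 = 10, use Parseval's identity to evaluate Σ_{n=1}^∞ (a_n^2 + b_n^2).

32*pi**2/3

Parseval: a_0^2/2 + Σ_{n≥1} (a_n^2+b_n^2) = (1/(2*pi)) ∫_{-2*pi}^{2*pi} h(t)^2 dt = 50 + 32*pi**2/3.
Subtract a_0^2/2 = 50: Σ (a_n^2+b_n^2) = 32*pi**2/3.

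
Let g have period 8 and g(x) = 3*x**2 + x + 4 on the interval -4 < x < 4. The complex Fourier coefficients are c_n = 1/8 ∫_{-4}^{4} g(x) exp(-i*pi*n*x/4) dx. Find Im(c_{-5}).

Since g is real-valued, Im(c_{-5}) = -1/8 ∫_{-4}^{4} g(x) sin(-5*pi*x/4) dx = b_{5}/2.
Integrating by parts twice (tabular method), an antiderivative of (3*x**2 + x + 4) sin(-5*pi*x/4) is 12*x**2*cos(5*pi*x/4)/(5*pi) - 96*x*sin(5*pi*x/4)/(25*pi**2) + 4*x*cos(5*pi*x/4)/(5*pi) - 16*sin(5*pi*x/4)/(25*pi**2) - 384*cos(5*pi*x/4)/(125*pi**3) + 16*cos(5*pi*x/4)/(5*pi); evaluating from -4 to 4: ∫_{-4}^{4} (3*x**2 + x + 4) sin(-5*pi*x/4) dx = (32*(12 - 175*pi**2)/(125*pi**3)) - (192*(2 - 25*pi**2)/(125*pi**3)) = -32/(5*pi).
Hence Im(c_{-5}) = (-1/8)·(-32/(5*pi)) = 4/(5*pi).

4/(5*pi)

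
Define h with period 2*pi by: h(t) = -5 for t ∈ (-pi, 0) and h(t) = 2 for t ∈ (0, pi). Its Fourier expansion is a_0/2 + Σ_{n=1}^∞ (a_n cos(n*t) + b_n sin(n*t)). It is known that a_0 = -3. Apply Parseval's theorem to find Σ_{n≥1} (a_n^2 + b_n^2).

49/2

Parseval: a_0^2/2 + Σ_{n≥1} (a_n^2+b_n^2) = 1/pi ∫_{-pi}^{pi} h(t)^2 dt = 29.
Subtract a_0^2/2 = 9/2: Σ (a_n^2+b_n^2) = 49/2.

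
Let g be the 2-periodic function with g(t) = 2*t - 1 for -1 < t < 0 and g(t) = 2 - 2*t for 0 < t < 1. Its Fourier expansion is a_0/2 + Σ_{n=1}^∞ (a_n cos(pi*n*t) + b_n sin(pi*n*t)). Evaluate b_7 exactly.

b_7 = ∫_{-1}^{1} g(t) sin(7*pi*t) dt.
Split the integral at the breakpoints.
Integrating by parts (boundary term plus one more integral), an antiderivative of (2*t - 1) sin(7*pi*t) is -2*t*cos(7*pi*t)/(7*pi) + 2*sin(7*pi*t)/(49*pi**2) + cos(7*pi*t)/(7*pi); evaluating from -1 to 0: ∫_{-1}^{0} (2*t - 1) sin(7*pi*t) dt = (1/(7*pi)) - (-3/(7*pi)) = 4/(7*pi).
Integrating by parts (boundary term plus one more integral), an antiderivative of (2 - 2*t) sin(7*pi*t) is 2*t*cos(7*pi*t)/(7*pi) - 2*sin(7*pi*t)/(49*pi**2) - 2*cos(7*pi*t)/(7*pi); evaluating from 0 to 1: ∫_{0}^{1} (2 - 2*t) sin(7*pi*t) dt = (0) - (-2/(7*pi)) = 2/(7*pi).
Summing the pieces gives b_7 = 6/(7*pi).

6/(7*pi)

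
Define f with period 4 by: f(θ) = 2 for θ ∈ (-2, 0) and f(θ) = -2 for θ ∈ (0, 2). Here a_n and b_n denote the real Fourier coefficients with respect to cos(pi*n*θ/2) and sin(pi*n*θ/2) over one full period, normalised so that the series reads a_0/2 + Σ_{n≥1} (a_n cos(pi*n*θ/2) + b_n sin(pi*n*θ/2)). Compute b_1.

-8/pi

b_1 = 1/2 ∫_{-2}^{2} f(θ) sin(pi*θ/2) dθ.
f is odd and sin(pi*θ/2) is odd, so the integrand is even and b_1 = ∫_0^{2} f(θ) sin(pi*θ/2) dθ.
Directly, an antiderivative of (-2) sin(pi*θ/2) is 4*cos(pi*θ/2)/pi; evaluating from 0 to 2: ∫_{0}^{2} (-2) sin(pi*θ/2) dθ = (-4/pi) - (4/pi) = -8/pi.
Hence b_1 = -8/pi.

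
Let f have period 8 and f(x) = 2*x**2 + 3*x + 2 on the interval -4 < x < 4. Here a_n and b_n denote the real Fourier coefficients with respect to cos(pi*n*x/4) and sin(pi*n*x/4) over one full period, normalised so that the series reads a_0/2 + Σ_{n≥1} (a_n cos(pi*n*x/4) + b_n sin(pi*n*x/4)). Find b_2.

-12/pi

b_2 = 1/4 ∫_{-4}^{4} f(x) sin(pi*x/2) dx.
Integrating by parts twice (tabular method), an antiderivative of (2*x**2 + 3*x + 2) sin(pi*x/2) is -4*x**2*cos(pi*x/2)/pi + 16*x*sin(pi*x/2)/pi**2 - 6*x*cos(pi*x/2)/pi + 12*sin(pi*x/2)/pi**2 - 4*cos(pi*x/2)/pi + 32*cos(pi*x/2)/pi**3; evaluating from -4 to 4: ∫_{-4}^{4} (2*x**2 + 3*x + 2) sin(pi*x/2) dx = (-92/pi + 32/pi**3) - (-44/pi + 32/pi**3) = -48/pi.
Hence b_2 = (1/4)·(-48/pi) = -12/pi.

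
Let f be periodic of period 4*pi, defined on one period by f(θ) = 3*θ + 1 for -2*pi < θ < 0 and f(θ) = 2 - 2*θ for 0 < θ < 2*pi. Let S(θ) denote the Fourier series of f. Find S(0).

At θ = 0 the one-sided limits are f(0^-) = 1 and f(0^+) = 2.
By Dirichlet's theorem the series converges to their average, [(1) + (2)]/2 = 3/2.

3/2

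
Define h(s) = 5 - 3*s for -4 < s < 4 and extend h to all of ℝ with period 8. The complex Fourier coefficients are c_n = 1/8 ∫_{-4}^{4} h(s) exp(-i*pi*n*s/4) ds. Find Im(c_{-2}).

6/pi

Since h is real-valued, Im(c_{-2}) = -1/8 ∫_{-4}^{4} h(s) sin(-pi*s/2) ds = b_{2}/2.
Integrating by parts (boundary term plus one more integral), an antiderivative of (5 - 3*s) sin(-pi*s/2) is -6*s*cos(pi*s/2)/pi + 12*sin(pi*s/2)/pi**2 + 10*cos(pi*s/2)/pi; evaluating from -4 to 4: ∫_{-4}^{4} (5 - 3*s) sin(-pi*s/2) ds = (-14/pi) - (34/pi) = -48/pi.
Hence Im(c_{-2}) = (-1/8)·(-48/pi) = 6/pi.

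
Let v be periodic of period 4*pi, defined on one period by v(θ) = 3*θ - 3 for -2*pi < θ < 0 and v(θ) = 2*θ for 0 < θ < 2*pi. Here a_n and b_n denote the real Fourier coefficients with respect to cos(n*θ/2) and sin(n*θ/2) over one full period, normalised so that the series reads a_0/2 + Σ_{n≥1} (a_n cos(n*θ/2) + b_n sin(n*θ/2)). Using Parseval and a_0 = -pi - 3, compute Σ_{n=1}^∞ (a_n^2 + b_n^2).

9/2 + 15*pi + 101*pi**2/6

Parseval: a_0^2/2 + Σ_{n≥1} (a_n^2+b_n^2) = (1/(2*pi)) ∫_{-2*pi}^{2*pi} v(θ)^2 dθ = 9 + 18*pi + 52*pi**2/3.
Subtract a_0^2/2 = (3 + pi)**2/2: Σ (a_n^2+b_n^2) = 9/2 + 15*pi + 101*pi**2/6.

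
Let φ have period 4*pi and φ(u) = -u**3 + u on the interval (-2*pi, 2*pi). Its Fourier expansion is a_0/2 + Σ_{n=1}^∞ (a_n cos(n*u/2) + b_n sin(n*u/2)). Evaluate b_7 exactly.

292/343 - 16*pi**2/7

b_7 = (1/(2*pi)) ∫_{-2*pi}^{2*pi} φ(u) sin(7*u/2) du.
φ is odd and sin(7*u/2) is odd, so the integrand is even and b_7 = 1/pi ∫_0^{2*pi} φ(u) sin(7*u/2) du.
Integrating by parts three times (tabular method), an antiderivative of (-u**3 + u) sin(7*u/2) is 2*u**3*cos(7*u/2)/7 - 12*u**2*sin(7*u/2)/49 - 146*u*cos(7*u/2)/343 + 292*sin(7*u/2)/2401; evaluating from 0 to 2*pi: ∫_{0}^{2*pi} (-u**3 + u) sin(7*u/2) du = (4*pi*(73 - 196*pi**2)/343) - (0) = 4*pi*(73 - 196*pi**2)/343.
Hence b_7 = (1/pi)·(4*pi*(73 - 196*pi**2)/343) = 292/343 - 16*pi**2/7.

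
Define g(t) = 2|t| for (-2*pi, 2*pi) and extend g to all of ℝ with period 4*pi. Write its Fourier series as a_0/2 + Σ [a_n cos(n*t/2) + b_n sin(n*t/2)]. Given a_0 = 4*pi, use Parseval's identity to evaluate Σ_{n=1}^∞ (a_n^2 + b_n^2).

8*pi**2/3

Parseval: a_0^2/2 + Σ_{n≥1} (a_n^2+b_n^2) = (1/(2*pi)) ∫_{-2*pi}^{2*pi} g(t)^2 dt = 32*pi**2/3.
Subtract a_0^2/2 = 8*pi**2: Σ (a_n^2+b_n^2) = 8*pi**2/3.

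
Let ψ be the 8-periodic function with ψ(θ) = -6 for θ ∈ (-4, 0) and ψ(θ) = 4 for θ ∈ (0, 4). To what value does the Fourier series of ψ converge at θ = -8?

-1

θ = -8 differs from θ = 0 by -1 full period(s), and the series is 8-periodic.
At θ = 0 the one-sided limits are ψ(0^-) = -6 and ψ(0^+) = 4.
By Dirichlet's theorem the series converges to their average, [(-6) + (4)]/2 = -1.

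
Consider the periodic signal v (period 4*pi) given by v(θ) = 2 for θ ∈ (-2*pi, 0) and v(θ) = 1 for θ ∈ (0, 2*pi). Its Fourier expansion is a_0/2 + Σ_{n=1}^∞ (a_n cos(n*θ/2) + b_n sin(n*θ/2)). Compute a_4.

a_4 = (1/(2*pi)) ∫_{-2*pi}^{2*pi} v(θ) cos(2*θ) dθ.
Split the integral at the breakpoints.
Directly, an antiderivative of (2) cos(2*θ) is sin(2*θ); evaluating from -2*pi to 0: ∫_{-2*pi}^{0} (2) cos(2*θ) dθ = (0) - (0) = 0.
Directly, an antiderivative of (1) cos(2*θ) is sin(2*θ)/2; evaluating from 0 to 2*pi: ∫_{0}^{2*pi} (1) cos(2*θ) dθ = (0) - (0) = 0.
Summing the pieces and multiplying by (1/(2*pi)) gives a_4 = 0.

0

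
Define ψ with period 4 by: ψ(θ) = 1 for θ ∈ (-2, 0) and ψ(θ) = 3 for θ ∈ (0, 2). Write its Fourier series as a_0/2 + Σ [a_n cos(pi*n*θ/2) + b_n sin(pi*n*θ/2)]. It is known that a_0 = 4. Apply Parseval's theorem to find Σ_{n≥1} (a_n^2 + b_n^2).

2

Parseval: a_0^2/2 + Σ_{n≥1} (a_n^2+b_n^2) = 1/2 ∫_{-2}^{2} ψ(θ)^2 dθ = 10.
Subtract a_0^2/2 = 8: Σ (a_n^2+b_n^2) = 2.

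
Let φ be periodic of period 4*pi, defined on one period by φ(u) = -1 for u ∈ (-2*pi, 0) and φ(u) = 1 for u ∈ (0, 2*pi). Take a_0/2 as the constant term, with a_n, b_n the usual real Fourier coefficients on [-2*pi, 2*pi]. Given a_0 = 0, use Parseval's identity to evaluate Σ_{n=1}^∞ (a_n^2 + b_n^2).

Parseval: a_0^2/2 + Σ_{n≥1} (a_n^2+b_n^2) = (1/(2*pi)) ∫_{-2*pi}^{2*pi} φ(u)^2 du = 2.
Subtract a_0^2/2 = 0: Σ (a_n^2+b_n^2) = 2.

2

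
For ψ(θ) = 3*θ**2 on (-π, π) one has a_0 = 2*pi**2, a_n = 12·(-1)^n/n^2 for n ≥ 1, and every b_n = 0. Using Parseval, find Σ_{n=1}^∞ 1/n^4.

Parseval: a_0^2/2 + Σ a_n^2 = (1/π) ∫_{-π}^{π} ψ(θ)^2 dθ = 18*pi**4/5.
Subtract a_0^2/2 = 2*pi**4: Σ a_n^2 = 8*pi**4/5.
Since a_n^2 = 144/n^4, Σ 1/n^4 = pi**4/90.

pi**4/90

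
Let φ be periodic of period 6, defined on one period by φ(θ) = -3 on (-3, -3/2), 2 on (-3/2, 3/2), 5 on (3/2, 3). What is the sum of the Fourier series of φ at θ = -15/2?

-1/2

θ = -15/2 differs from θ = -3/2 by -1 full period(s), and the series is 6-periodic.
At θ = -3/2 the one-sided limits are φ(-3/2^-) = -3 and φ(-3/2^+) = 2.
By Dirichlet's theorem the series converges to their average, [(-3) + (2)]/2 = -1/2.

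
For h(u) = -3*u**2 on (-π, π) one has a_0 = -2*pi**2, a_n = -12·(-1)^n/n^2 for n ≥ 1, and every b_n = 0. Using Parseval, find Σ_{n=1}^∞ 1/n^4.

Parseval: a_0^2/2 + Σ a_n^2 = (1/π) ∫_{-π}^{π} h(u)^2 du = 18*pi**4/5.
Subtract a_0^2/2 = 2*pi**4: Σ a_n^2 = 8*pi**4/5.
Since a_n^2 = 144/n^4, Σ 1/n^4 = pi**4/90.

pi**4/90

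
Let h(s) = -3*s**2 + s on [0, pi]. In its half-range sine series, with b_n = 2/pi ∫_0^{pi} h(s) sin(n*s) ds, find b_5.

2*(-75*pi**2 + 12 + 25*pi)/(125*pi)

b_5 = 2/pi ∫_0^{pi} (-3*s**2 + s) sin(5*s) ds.
Integrating by parts twice (tabular method), an antiderivative of (-3*s**2 + s) sin(5*s) is 3*s**2*cos(5*s)/5 - 6*s*sin(5*s)/25 - s*cos(5*s)/5 + sin(5*s)/25 - 6*cos(5*s)/125; evaluating from 0 to pi: ∫_{0}^{pi} (-3*s**2 + s) sin(5*s) ds = (-3*pi**2/5 + 6/125 + pi/5) - (-6/125) = -3*pi**2/5 + 12/125 + pi/5.
Hence b_5 = (2/pi)·(-3*pi**2/5 + 12/125 + pi/5) = 2*(-75*pi**2 + 12 + 25*pi)/(125*pi).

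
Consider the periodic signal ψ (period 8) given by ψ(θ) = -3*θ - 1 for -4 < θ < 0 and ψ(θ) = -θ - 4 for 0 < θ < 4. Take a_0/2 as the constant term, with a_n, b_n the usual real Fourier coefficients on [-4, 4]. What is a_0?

-1

a_0 = 1/4 ∫_{-4}^{4} ψ(θ) dθ = 1/4 · (-4) = -1.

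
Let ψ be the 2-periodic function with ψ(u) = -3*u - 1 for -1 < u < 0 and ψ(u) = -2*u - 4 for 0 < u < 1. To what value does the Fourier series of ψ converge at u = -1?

u = -1 differs from u = 1 by -1 full period(s), and the series is 2-periodic.
At u = 1 the one-sided limits are ψ(1^-) = -6 and ψ(1^+) = 2.
By Dirichlet's theorem the series converges to their average, [(-6) + (2)]/2 = -2.

-2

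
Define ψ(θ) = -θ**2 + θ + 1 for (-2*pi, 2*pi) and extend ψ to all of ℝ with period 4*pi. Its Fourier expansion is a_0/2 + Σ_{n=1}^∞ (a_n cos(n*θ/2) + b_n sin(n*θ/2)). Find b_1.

4

b_1 = (1/(2*pi)) ∫_{-2*pi}^{2*pi} ψ(θ) sin(θ/2) dθ.
Integrating by parts twice (tabular method), an antiderivative of (-θ**2 + θ + 1) sin(θ/2) is 2*θ**2*cos(θ/2) - 8*θ*sin(θ/2) - 2*θ*cos(θ/2) + 4*sin(θ/2) - 18*cos(θ/2); evaluating from -2*pi to 2*pi: ∫_{-2*pi}^{2*pi} (-θ**2 + θ + 1) sin(θ/2) dθ = (-8*pi**2 + 4*pi + 18) - (-8*pi**2 - 4*pi + 18) = 8*pi.
Hence b_1 = (1/(2*pi))·(8*pi) = 4.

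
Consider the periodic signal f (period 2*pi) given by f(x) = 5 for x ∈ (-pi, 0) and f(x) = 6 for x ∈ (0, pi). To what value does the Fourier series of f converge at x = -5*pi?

11/2

x = -5*pi differs from x = -pi by -2 full period(s), and the series is 2*pi-periodic.
At x = -pi the one-sided limits are f(-pi^-) = 6 and f(-pi^+) = 5.
By Dirichlet's theorem the series converges to their average, [(6) + (5)]/2 = 11/2.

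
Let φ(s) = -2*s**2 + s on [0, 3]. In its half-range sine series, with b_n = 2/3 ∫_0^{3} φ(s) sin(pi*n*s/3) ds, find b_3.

-10/pi + 16/(3*pi**3)

b_3 = 2/3 ∫_0^{3} (-2*s**2 + s) sin(pi*s) ds.
Integrating by parts twice (tabular method), an antiderivative of (-2*s**2 + s) sin(pi*s) is 2*s**2*cos(pi*s)/pi - 4*s*sin(pi*s)/pi**2 - s*cos(pi*s)/pi + sin(pi*s)/pi**2 - 4*cos(pi*s)/pi**3; evaluating from 0 to 3: ∫_{0}^{3} (-2*s**2 + s) sin(pi*s) ds = (-15/pi + 4/pi**3) - (-4/pi**3) = -15/pi + 8/pi**3.
Hence b_3 = (2/3)·(-15/pi + 8/pi**3) = -10/pi + 16/(3*pi**3).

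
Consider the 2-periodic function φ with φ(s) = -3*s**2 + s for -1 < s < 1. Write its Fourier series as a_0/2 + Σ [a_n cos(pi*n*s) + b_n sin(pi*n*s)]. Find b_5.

2/(5*pi)

b_5 = ∫_{-1}^{1} φ(s) sin(5*pi*s) ds.
Integrating by parts twice (tabular method), an antiderivative of (-3*s**2 + s) sin(5*pi*s) is 3*s**2*cos(5*pi*s)/(5*pi) - 6*s*sin(5*pi*s)/(25*pi**2) - s*cos(5*pi*s)/(5*pi) + sin(5*pi*s)/(25*pi**2) - 6*cos(5*pi*s)/(125*pi**3); evaluating from -1 to 1: ∫_{-1}^{1} (-3*s**2 + s) sin(5*pi*s) ds = (2*(3 - 25*pi**2)/(125*pi**3)) - (2*(3 - 50*pi**2)/(125*pi**3)) = 2/(5*pi).
Hence b_5 = 2/(5*pi).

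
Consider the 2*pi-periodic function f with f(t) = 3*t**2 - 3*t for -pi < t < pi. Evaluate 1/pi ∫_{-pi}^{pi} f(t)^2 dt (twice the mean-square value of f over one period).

1/pi ∫_{-pi}^{pi} f(t)^2 dt = 1/pi · (pi**3*(6 + 18*pi**2/5)) = pi**2*(6 + 18*pi**2/5).

pi**2*(6 + 18*pi**2/5)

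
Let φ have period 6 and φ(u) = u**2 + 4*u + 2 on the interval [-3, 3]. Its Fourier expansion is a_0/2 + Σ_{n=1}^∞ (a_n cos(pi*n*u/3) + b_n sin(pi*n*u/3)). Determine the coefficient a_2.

9/pi**2

a_2 = 1/3 ∫_{-3}^{3} φ(u) cos(2*pi*u/3) du.
Integrating by parts twice (tabular method), an antiderivative of (u**2 + 4*u + 2) cos(2*pi*u/3) is 3*u**2*sin(2*pi*u/3)/(2*pi) + 6*u*sin(2*pi*u/3)/pi + 9*u*cos(2*pi*u/3)/(2*pi**2) - 27*sin(2*pi*u/3)/(4*pi**3) + 3*sin(2*pi*u/3)/pi + 9*cos(2*pi*u/3)/pi**2; evaluating from -3 to 3: ∫_{-3}^{3} (u**2 + 4*u + 2) cos(2*pi*u/3) du = (45/(2*pi**2)) - (-9/(2*pi**2)) = 27/pi**2.
Hence a_2 = (1/3)·(27/pi**2) = 9/pi**2.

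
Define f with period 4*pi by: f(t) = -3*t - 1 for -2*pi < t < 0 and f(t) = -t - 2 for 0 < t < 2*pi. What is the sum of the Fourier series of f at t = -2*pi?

t = -2*pi differs from t = 2*pi by -1 full period(s), and the series is 4*pi-periodic.
At t = 2*pi the one-sided limits are f(2*pi^-) = -2*pi - 2 and f(2*pi^+) = -1 + 6*pi.
By Dirichlet's theorem the series converges to their average, [(-2*pi - 2) + (-1 + 6*pi)]/2 = -3/2 + 2*pi.

-3/2 + 2*pi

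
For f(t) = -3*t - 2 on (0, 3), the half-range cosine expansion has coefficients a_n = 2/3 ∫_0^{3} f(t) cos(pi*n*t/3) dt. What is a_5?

a_5 = 2/3 ∫_0^{3} (-3*t - 2) cos(5*pi*t/3) dt.
Integrating by parts (boundary term plus one more integral), an antiderivative of (-3*t - 2) cos(5*pi*t/3) is -9*t*sin(5*pi*t/3)/(5*pi) - 6*sin(5*pi*t/3)/(5*pi) - 27*cos(5*pi*t/3)/(25*pi**2); evaluating from 0 to 3: ∫_{0}^{3} (-3*t - 2) cos(5*pi*t/3) dt = (27/(25*pi**2)) - (-27/(25*pi**2)) = 54/(25*pi**2).
Hence a_5 = (2/3)·(54/(25*pi**2)) = 36/(25*pi**2).

36/(25*pi**2)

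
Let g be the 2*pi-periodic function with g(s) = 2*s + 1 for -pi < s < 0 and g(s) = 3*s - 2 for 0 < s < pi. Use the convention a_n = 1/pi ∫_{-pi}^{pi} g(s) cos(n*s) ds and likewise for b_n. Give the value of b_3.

b_3 = 1/pi ∫_{-pi}^{pi} g(s) sin(3*s) ds.
Split the integral at the breakpoints.
Integrating by parts (boundary term plus one more integral), an antiderivative of (2*s + 1) sin(3*s) is -2*s*cos(3*s)/3 + 2*sin(3*s)/9 - cos(3*s)/3; evaluating from -pi to 0: ∫_{-pi}^{0} (2*s + 1) sin(3*s) ds = (-1/3) - (1/3 - 2*pi/3) = -2/3 + 2*pi/3.
Integrating by parts (boundary term plus one more integral), an antiderivative of (3*s - 2) sin(3*s) is -s*cos(3*s) + sin(3*s)/3 + 2*cos(3*s)/3; evaluating from 0 to pi: ∫_{0}^{pi} (3*s - 2) sin(3*s) ds = (-2/3 + pi) - (2/3) = -4/3 + pi.
Summing the pieces and multiplying by (1/pi) gives b_3 = 5/3 - 2/pi.

5/3 - 2/pi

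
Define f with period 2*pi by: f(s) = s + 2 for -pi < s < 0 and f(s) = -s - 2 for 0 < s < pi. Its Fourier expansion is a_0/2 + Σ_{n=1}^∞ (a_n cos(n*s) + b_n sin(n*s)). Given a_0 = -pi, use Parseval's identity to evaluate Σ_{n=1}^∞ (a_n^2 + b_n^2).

pi**2/6 + 8

Parseval: a_0^2/2 + Σ_{n≥1} (a_n^2+b_n^2) = 1/pi ∫_{-pi}^{pi} f(s)^2 ds = 2*pi**2/3 + 8.
Subtract a_0^2/2 = pi**2/2: Σ (a_n^2+b_n^2) = pi**2/6 + 8.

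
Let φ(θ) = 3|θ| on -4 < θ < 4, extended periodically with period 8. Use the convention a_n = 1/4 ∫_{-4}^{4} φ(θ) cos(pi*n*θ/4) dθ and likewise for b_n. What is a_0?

a_0 = 1/4 ∫_{-4}^{4} φ(θ) dθ = 1/4 · (48) = 12.

12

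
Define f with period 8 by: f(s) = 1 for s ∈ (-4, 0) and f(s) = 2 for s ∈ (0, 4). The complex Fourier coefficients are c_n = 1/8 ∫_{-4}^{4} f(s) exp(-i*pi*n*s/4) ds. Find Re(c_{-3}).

Since f is real-valued, Re(c_{-3}) = 1/8 ∫_{-4}^{4} f(s) cos(-3*pi*s/4) ds = a_{3}/2.
Split the integral at the breakpoints.
Directly, an antiderivative of (1) cos(-3*pi*s/4) is 4*sin(3*pi*s/4)/(3*pi); evaluating from -4 to 0: ∫_{-4}^{0} (1) cos(-3*pi*s/4) ds = (0) - (0) = 0.
Directly, an antiderivative of (2) cos(-3*pi*s/4) is 8*sin(3*pi*s/4)/(3*pi); evaluating from 0 to 4: ∫_{0}^{4} (2) cos(-3*pi*s/4) ds = (0) - (0) = 0.
So ∫_{-4}^{4} f(s) cos(-3*pi*s/4) ds = 0.
Hence Re(c_{-3}) = (1/8)·(0) = 0.

0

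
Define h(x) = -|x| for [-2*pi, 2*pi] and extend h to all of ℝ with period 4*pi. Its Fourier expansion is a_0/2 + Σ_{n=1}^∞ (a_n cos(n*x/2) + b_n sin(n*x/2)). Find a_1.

a_1 = (1/(2*pi)) ∫_{-2*pi}^{2*pi} h(x) cos(x/2) dx.
h is even and cos(x/2) is even, so the integrand is even and a_1 = 1/pi ∫_0^{2*pi} h(x) cos(x/2) dx.
Integrating by parts (boundary term plus one more integral), an antiderivative of (-x) cos(x/2) is -2*x*sin(x/2) - 4*cos(x/2); evaluating from 0 to 2*pi: ∫_{0}^{2*pi} (-x) cos(x/2) dx = (4) - (-4) = 8.
Hence a_1 = (1/pi)·(8) = 8/pi.

8/pi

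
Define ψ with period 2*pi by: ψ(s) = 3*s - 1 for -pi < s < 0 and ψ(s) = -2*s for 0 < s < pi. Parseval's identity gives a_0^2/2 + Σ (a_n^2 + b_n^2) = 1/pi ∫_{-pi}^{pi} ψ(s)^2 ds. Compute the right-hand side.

1/pi ∫_{-pi}^{pi} ψ(s)^2 ds = 1/pi · (pi*(3 + 9*pi + 13*pi**2)/3) = 1 + 3*pi + 13*pi**2/3.

1 + 3*pi + 13*pi**2/3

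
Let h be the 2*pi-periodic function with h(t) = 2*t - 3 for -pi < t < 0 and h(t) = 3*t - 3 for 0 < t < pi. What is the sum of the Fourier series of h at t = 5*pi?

t = 5*pi differs from t = pi by 2 full period(s), and the series is 2*pi-periodic.
At t = pi the one-sided limits are h(pi^-) = -3 + 3*pi and h(pi^+) = -2*pi - 3.
By Dirichlet's theorem the series converges to their average, [(-3 + 3*pi) + (-2*pi - 3)]/2 = -3 + pi/2.

-3 + pi/2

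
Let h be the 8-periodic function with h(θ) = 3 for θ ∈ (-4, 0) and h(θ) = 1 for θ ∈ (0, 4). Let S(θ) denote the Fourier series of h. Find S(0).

2

At θ = 0 the one-sided limits are h(0^-) = 3 and h(0^+) = 1.
By Dirichlet's theorem the series converges to their average, [(3) + (1)]/2 = 2.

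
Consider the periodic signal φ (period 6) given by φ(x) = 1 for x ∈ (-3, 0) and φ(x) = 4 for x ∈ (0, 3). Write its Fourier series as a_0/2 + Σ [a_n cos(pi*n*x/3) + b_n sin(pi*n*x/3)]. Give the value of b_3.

b_3 = 1/3 ∫_{-3}^{3} φ(x) sin(pi*x) dx.
Split the integral at the breakpoints.
Directly, an antiderivative of (1) sin(pi*x) is -cos(pi*x)/pi; evaluating from -3 to 0: ∫_{-3}^{0} (1) sin(pi*x) dx = (-1/pi) - (1/pi) = -2/pi.
Directly, an antiderivative of (4) sin(pi*x) is -4*cos(pi*x)/pi; evaluating from 0 to 3: ∫_{0}^{3} (4) sin(pi*x) dx = (4/pi) - (-4/pi) = 8/pi.
Summing the pieces and multiplying by (1/3) gives b_3 = 2/pi.

2/pi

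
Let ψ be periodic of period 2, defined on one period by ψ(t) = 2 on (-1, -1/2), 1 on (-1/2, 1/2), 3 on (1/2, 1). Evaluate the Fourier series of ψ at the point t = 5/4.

t = 5/4 differs from t = -3/4 by 1 full period(s), and the series is 2-periodic.
ψ is continuous at t = -3/4 with value 2, so the series converges to 2 there.

2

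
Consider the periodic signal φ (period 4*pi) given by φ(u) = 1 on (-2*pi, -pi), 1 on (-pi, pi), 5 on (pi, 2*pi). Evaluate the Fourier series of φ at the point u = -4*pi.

u = -4*pi differs from u = 0 by -1 full period(s), and the series is 4*pi-periodic.
φ is continuous at u = 0 with value 1, so the series converges to 1 there.

1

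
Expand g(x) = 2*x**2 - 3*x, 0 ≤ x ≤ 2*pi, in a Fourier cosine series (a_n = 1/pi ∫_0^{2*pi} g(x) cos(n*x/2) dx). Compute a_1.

-32 + 24/pi

a_1 = 1/pi ∫_0^{2*pi} (2*x**2 - 3*x) cos(x/2) dx.
Integrating by parts twice (tabular method), an antiderivative of (2*x**2 - 3*x) cos(x/2) is 4*x**2*sin(x/2) - 6*x*sin(x/2) + 16*x*cos(x/2) - 32*sin(x/2) - 12*cos(x/2); evaluating from 0 to 2*pi: ∫_{0}^{2*pi} (2*x**2 - 3*x) cos(x/2) dx = (12 - 32*pi) - (-12) = 24 - 32*pi.
Hence a_1 = (1/pi)·(24 - 32*pi) = -32 + 24/pi.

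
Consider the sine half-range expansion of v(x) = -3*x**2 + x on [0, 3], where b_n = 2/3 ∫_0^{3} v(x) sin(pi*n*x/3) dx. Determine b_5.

b_5 = 2/3 ∫_0^{3} (-3*x**2 + x) sin(5*pi*x/3) dx.
Integrating by parts twice (tabular method), an antiderivative of (-3*x**2 + x) sin(5*pi*x/3) is 9*x**2*cos(5*pi*x/3)/(5*pi) - 54*x*sin(5*pi*x/3)/(25*pi**2) - 3*x*cos(5*pi*x/3)/(5*pi) + 9*sin(5*pi*x/3)/(25*pi**2) - 162*cos(5*pi*x/3)/(125*pi**3); evaluating from 0 to 3: ∫_{0}^{3} (-3*x**2 + x) sin(5*pi*x/3) dx = (18*(9 - 100*pi**2)/(125*pi**3)) - (-162/(125*pi**3)) = 36*(9 - 50*pi**2)/(125*pi**3).
Hence b_5 = (2/3)·(36*(9 - 50*pi**2)/(125*pi**3)) = 24*(9 - 50*pi**2)/(125*pi**3).

24*(9 - 50*pi**2)/(125*pi**3)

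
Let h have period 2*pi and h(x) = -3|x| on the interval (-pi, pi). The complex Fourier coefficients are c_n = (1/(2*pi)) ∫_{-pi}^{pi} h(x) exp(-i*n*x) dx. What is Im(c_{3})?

Since h is real-valued, Im(c_{3}) = -(1/(2*pi)) ∫_{-pi}^{pi} h(x) sin(3*x) dx = -b_{3}/2.
(h is even, so the integrand is odd over a symmetric interval and the integral vanishes.)

0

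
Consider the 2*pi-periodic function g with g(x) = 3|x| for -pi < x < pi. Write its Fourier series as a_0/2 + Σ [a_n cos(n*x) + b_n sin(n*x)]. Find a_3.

-4/(3*pi)

a_3 = 1/pi ∫_{-pi}^{pi} g(x) cos(3*x) dx.
g is even and cos(3*x) is even, so the integrand is even and a_3 = 2/pi ∫_0^{pi} g(x) cos(3*x) dx.
Integrating by parts (boundary term plus one more integral), an antiderivative of (3*x) cos(3*x) is x*sin(3*x) + cos(3*x)/3; evaluating from 0 to pi: ∫_{0}^{pi} (3*x) cos(3*x) dx = (-1/3) - (1/3) = -2/3.
Hence a_3 = (2/pi)·(-2/3) = -4/(3*pi).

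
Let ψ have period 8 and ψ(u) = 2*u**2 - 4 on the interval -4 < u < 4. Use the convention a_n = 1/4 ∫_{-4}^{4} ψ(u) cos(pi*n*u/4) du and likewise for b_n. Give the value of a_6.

32/(9*pi**2)

a_6 = 1/4 ∫_{-4}^{4} ψ(u) cos(3*pi*u/2) du.
ψ is even and cos(3*pi*u/2) is even, so the integrand is even and a_6 = 1/2 ∫_0^{4} ψ(u) cos(3*pi*u/2) du.
Integrating by parts twice (tabular method), an antiderivative of (2*u**2 - 4) cos(3*pi*u/2) is 4*u**2*sin(3*pi*u/2)/(3*pi) + 16*u*cos(3*pi*u/2)/(9*pi**2) - 8*sin(3*pi*u/2)/(3*pi) - 32*sin(3*pi*u/2)/(27*pi**3); evaluating from 0 to 4: ∫_{0}^{4} (2*u**2 - 4) cos(3*pi*u/2) du = (64/(9*pi**2)) - (0) = 64/(9*pi**2).
Hence a_6 = (1/2)·(64/(9*pi**2)) = 32/(9*pi**2).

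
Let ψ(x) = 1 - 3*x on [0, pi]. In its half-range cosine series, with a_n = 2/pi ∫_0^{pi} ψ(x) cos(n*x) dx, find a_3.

a_3 = 2/pi ∫_0^{pi} (1 - 3*x) cos(3*x) dx.
Integrating by parts (boundary term plus one more integral), an antiderivative of (1 - 3*x) cos(3*x) is -x*sin(3*x) + sin(3*x)/3 - cos(3*x)/3; evaluating from 0 to pi: ∫_{0}^{pi} (1 - 3*x) cos(3*x) dx = (1/3) - (-1/3) = 2/3.
Hence a_3 = (2/pi)·(2/3) = 4/(3*pi).

4/(3*pi)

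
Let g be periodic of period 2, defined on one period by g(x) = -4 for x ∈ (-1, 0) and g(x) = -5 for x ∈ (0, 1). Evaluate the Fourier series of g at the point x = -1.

At x = -1 the one-sided limits are g(-1^-) = -5 and g(-1^+) = -4.
By Dirichlet's theorem the series converges to their average, [(-5) + (-4)]/2 = -9/2.

-9/2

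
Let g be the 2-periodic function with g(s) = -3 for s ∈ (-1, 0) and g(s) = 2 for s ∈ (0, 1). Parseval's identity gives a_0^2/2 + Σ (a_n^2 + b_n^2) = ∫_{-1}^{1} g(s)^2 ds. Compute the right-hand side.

∫_{-1}^{1} g(s)^2 ds = 13.

13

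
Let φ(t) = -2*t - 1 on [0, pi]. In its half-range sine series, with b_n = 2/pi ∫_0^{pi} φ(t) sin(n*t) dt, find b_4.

b_4 = 2/pi ∫_0^{pi} (-2*t - 1) sin(4*t) dt.
Integrating by parts (boundary term plus one more integral), an antiderivative of (-2*t - 1) sin(4*t) is t*cos(4*t)/2 - sin(4*t)/8 + cos(4*t)/4; evaluating from 0 to pi: ∫_{0}^{pi} (-2*t - 1) sin(4*t) dt = (1/4 + pi/2) - (1/4) = pi/2.
Hence b_4 = (2/pi)·(pi/2) = 1.

1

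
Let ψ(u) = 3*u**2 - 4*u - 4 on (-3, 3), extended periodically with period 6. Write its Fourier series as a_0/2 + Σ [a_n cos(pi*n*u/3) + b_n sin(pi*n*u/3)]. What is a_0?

a_0 = 1/3 ∫_{-3}^{3} ψ(u) du = 1/3 · (30) = 10.

10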